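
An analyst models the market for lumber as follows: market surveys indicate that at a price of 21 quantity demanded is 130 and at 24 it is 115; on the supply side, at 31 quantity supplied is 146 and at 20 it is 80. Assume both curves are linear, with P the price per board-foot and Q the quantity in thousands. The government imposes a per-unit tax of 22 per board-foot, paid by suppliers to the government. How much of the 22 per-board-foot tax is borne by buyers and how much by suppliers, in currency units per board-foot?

Buyers bear 12 per board-foot; suppliers bear 10 per board-foot.

Demand slope: (115 − 130)/(24 − 21) = -5, so Qd = 235 − 5P.
Supply slope: (80 − 146)/(20 − 31) = 6, so Qs = 6P − 40.
Without the tax, 235 − 5P = 6P − 40 gives 11P = 275, so P* = 25 and Q* = 110.
With the tax collected from suppliers, supply shifts: Qs = 6(P − 22) − 40.
New equilibrium: buyers pay 37, suppliers receive 15, Q = 50. (Wedge: Pb − Ps = 22.)
Burden on buyers: 12; on suppliers: 10. (They sum to 22.)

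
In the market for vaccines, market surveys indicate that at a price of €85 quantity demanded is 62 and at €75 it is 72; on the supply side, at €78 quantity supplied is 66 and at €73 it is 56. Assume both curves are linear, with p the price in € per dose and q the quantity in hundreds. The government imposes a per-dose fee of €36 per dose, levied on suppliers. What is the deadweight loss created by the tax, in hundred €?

Demand slope: (72 − 62)/(75 − 85) = -1, so qd = 147 − p.
Supply slope: (56 − 66)/(73 − 78) = 2, so qs = 2p − 90.
Before the tax: set 147 − p = 2p − 90 → p* = €79, q* = 68.
With the tax collected from suppliers, supply shifts: qs = 2(p − 36) − 90.
New equilibrium: consumers pay €103, suppliers receive €67, q = 44. (Wedge: pb − ps = 36.)
Quantity falls by |ΔQ| = |68 − 44| = 24.
DWL = ½ · t · |ΔQ| = ½ · 36 · 24 = €432.

Deadweight loss = €432 hundred.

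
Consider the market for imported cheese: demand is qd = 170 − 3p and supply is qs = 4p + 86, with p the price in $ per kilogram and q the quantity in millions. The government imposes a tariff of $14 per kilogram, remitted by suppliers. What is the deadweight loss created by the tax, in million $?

Deadweight loss = $168 million.

Without the tax, 170 − 3p = 4p + 86 gives 7p = 84, so p* = $12 and q* = 134.
With the tax collected from suppliers, supply shifts: qs = 4(p − 14) + 86.
New equilibrium: buyers pay $20, suppliers receive $6, q = 110. (Wedge: pb − ps = 14.)
Quantity falls by |ΔQ| = |134 − 110| = 24.
DWL = ½ · t · |ΔQ| = ½ · 14 · 24 = $168.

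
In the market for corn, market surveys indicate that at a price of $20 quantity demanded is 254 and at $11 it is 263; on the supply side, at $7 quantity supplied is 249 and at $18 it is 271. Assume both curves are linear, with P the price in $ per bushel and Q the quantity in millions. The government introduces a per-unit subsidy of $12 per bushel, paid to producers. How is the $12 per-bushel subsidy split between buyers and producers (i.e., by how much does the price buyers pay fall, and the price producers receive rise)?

Demand slope: (263 − 254)/(11 − 20) = -1, so Qd = 274 − P.
Supply slope: (271 − 249)/(18 − 7) = 2, so Qs = 2P + 235.
Without the subsidy, 274 − P = 2P + 235 gives 3P = 39, so P* = $13 and Q* = 261.
With a per-unit subsidy paid to producers, each receives P + 12 per unit sold, so supply becomes Qs = 2(P + 12) + 235.
Solving gives Q = 269 with buyers paying $5 and producers receiving $17 (the $12 wedge).
Gain to buyers: $8; to producers: $4. (They sum to $12.)

Buyers gain $8 per bushel; producers gain $4 per bushel.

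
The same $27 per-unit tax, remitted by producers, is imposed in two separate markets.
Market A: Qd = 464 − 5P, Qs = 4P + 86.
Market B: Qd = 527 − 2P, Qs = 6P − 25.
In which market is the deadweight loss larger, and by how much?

Market A, by $263.25.

Market A: pre-tax P* = $42, Q* = 254; post-tax Q = 194; deadweight loss = $810.
Market B: pre-tax P* = $69, Q* = 389; post-tax Q = 348.5; deadweight loss = $546.75.
Difference: $810 vs $546.75 → market A is larger by $263.25.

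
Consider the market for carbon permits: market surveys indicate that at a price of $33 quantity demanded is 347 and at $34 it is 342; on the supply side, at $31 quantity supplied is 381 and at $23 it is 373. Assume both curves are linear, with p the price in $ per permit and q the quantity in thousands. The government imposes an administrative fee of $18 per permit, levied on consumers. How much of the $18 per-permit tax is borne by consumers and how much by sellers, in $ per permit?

Demand slope: (342 − 347)/(34 − 33) = -5, so qd = 512 − 5p.
Supply slope: (373 − 381)/(23 − 31) = 1, so qs = p + 350.
Without the tax, 512 − 5p = p + 350 gives 6p = 162, so p* = $27 and q* = 377.
With the tax collected from consumers, demand (in seller-price terms) shifts: qd = 512 − 5(p + 18).
Solving gives q = 362 with consumers paying $30 and sellers receiving $12 (the $18 wedge).
Burden on consumers: $3; on sellers: $15. (They sum to $18.)

Consumers bear $3 per permit; sellers bear $15 per permit.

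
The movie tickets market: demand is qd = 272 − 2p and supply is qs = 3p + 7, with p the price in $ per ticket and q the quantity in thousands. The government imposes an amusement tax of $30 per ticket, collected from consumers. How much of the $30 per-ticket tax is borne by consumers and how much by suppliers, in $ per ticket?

Consumers bear $18 per ticket; suppliers bear $12 per ticket.

Before the tax: set 272 − 2p = 3p + 7 → p* = $53, q* = 166.
With the tax collected from consumers, demand (in seller-price terms) shifts: qd = 272 − 2(p + 30).
Solving gives q = 130 with consumers paying $71 and suppliers receiving $41 (the $30 wedge).
Burden on consumers: $18; on suppliers: $12. (They sum to $30.)
The less price-elastic side of the market bears the larger share of a per-unit tax.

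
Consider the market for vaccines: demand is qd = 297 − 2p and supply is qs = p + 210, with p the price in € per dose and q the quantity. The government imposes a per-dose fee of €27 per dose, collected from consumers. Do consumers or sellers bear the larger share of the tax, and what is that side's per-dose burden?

Without the tax, 297 − 2p = p + 210 gives 3p = 87, so p* = €29 and q* = 239.
With the tax collected from consumers, demand (in seller-price terms) shifts: qd = 297 − 2(p + 27).
Solving gives q = 221 with consumers paying €38 and sellers receiving €11 (the €27 wedge).
Per-dose burden: consumers €9, sellers €18.
Sellers take the larger share because supply is less price-elastic here (demand slope 2 vs supply slope 1).

Sellers bear the larger share: €18 per dose.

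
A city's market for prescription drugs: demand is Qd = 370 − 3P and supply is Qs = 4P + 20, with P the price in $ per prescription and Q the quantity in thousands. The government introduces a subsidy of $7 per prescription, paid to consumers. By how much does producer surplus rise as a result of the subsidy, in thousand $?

Without the subsidy, 370 − 3P = 4P + 20 gives 7P = 350, so P* = $50 and Q* = 220.
With a per-unit subsidy paid to consumers, each effectively pays P − 7, so demand becomes Qd = 370 − 3(P − 7).
Solving gives Q = 232 with consumers paying $46 and producers receiving $53 (the $7 wedge).
ΔPS is the trapezoid between Q = 232 and Q = 220 of height $3: ½ · (220 + 232) · 3 = $678.

Producer surplus rises by $678 thousand.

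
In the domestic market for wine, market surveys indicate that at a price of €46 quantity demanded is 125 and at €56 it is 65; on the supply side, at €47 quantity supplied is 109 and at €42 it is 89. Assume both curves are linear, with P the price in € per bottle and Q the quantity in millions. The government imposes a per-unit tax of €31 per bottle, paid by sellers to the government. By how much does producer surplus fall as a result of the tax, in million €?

Demand slope: (65 − 125)/(56 − 46) = -6, so Qd = 401 − 6P.
Supply slope: (89 − 109)/(42 − 47) = 4, so Qs = 4P − 79.
Before the tax: set 401 − 6P = 4P − 79 → P* = €48, Q* = 113.
With the tax collected from sellers, supply shifts: Qs = 4(P − 31) − 79.
Solving gives Q = 38.6 with consumers paying €60.4 and sellers receiving €29.4 (the €31 wedge).
ΔPS is the trapezoid between Q = 38.6 and Q = 113 of height €18.6: ½ · (113 + 38.6) · 18.6 = €1409.88.

Producer surplus falls by €1409.88 million.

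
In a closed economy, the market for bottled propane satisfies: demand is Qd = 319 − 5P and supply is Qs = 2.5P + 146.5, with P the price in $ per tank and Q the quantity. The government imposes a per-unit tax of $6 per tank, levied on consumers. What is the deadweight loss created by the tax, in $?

Without the tax, 319 − 5P = 2.5P + 146.5 gives 7.5P = 172.5, so P* = $23 and Q* = 204.
With the tax collected from consumers, demand (in seller-price terms) shifts: Qd = 319 − 5(P + 6).
New equilibrium: consumers pay $25, producers receive $19, Q = 194. (Wedge: Pb − Ps = 6.)
Quantity falls by |ΔQ| = |204 − 194| = 10.
DWL = ½ · t · |ΔQ| = ½ · 6 · 10 = $30.

Deadweight loss = $30.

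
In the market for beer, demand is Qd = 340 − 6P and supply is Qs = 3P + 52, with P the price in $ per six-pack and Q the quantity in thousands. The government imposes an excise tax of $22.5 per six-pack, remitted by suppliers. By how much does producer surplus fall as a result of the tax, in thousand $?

Without the tax, 340 − 6P = 3P + 52 gives 9P = 288, so P* = $32 and Q* = 148.
With the tax collected from suppliers, supply shifts: Qs = 3(P − 22.5) + 52.
Solving gives Q = 103 with consumers paying $39.5 and suppliers receiving $17 (the $22.5 wedge).
ΔPS is the trapezoid between Q = 103 and Q = 148 of height $15: ½ · (148 + 103) · 15 = $1882.5.

Producer surplus falls by $1882.5 thousand.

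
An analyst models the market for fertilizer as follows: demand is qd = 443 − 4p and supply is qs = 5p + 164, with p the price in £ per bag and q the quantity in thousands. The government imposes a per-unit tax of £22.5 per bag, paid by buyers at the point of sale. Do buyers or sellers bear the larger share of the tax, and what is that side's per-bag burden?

Before the tax: set 443 − 4p = 5p + 164 → p* = £31, q* = 319.
With the tax collected from buyers, demand (in seller-price terms) shifts: qd = 443 − 4(p + 22.5).
Solving gives q = 269 with buyers paying £43.5 and sellers receiving £21 (the £22.5 wedge).
Per-bag burden: buyers £12.5, sellers £10.
Buyers take the larger share because demand is less price-elastic here (demand slope 4 vs supply slope 5).

Buyers bear the larger share: £12.5 per bag.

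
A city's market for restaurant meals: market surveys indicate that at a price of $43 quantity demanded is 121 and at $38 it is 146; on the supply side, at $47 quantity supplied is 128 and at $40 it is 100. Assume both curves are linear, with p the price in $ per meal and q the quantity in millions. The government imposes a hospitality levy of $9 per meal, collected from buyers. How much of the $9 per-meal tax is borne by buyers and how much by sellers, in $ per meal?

Buyers bear $4 per meal; sellers bear $5 per meal.

Demand slope: (146 − 121)/(38 − 43) = -5, so qd = 336 − 5p.
Supply slope: (100 − 128)/(40 − 47) = 4, so qs = 4p − 60.
Without the tax, 336 − 5p = 4p − 60 gives 9p = 396, so p* = $44 and q* = 116.
With the tax collected from buyers, demand (in seller-price terms) shifts: qd = 336 − 5(p + 9).
Solving gives q = 96 with buyers paying $48 and sellers receiving $39 (the $9 wedge).
Burden on buyers: $4; on sellers: $5. (They sum to $9.)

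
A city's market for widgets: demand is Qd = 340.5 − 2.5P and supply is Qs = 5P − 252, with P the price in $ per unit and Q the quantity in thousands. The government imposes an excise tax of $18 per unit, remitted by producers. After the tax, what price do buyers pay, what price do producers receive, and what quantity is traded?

Buyers pay $91; producers receive $73; quantity = 113.

Without the tax, 340.5 − 2.5P = 5P − 252 gives 7.5P = 592.5, so P* = $79 and Q* = 143.
With the tax collected from producers, supply shifts: Qs = 5(P − 18) − 252.
Solving gives Q = 113 with buyers paying $91 and producers receiving $73 (the $18 wedge).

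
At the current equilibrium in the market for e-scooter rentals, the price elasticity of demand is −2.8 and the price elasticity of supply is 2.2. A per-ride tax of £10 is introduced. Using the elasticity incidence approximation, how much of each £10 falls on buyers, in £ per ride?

Buyers bear ≈ £4.4 per ride.

Incidence ratio: buyers' share ≈ εs / (εs + |εd|) = 2.2 / (2.2 + 2.8) = 0.44.
So buyers bear ≈ 0.44 × £10 = £4.4; producers bear £5.6.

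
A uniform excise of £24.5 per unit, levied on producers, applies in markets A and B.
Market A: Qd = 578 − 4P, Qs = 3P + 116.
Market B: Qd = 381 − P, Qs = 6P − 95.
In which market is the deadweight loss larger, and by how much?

Market A: pre-tax P* = £66, Q* = 314; post-tax Q = 272; deadweight loss = £514.5.
Market B: pre-tax P* = £68, Q* = 313; post-tax Q = 292; deadweight loss = £257.25.
Difference: £514.5 vs £257.25 → market A is larger by £257.25.

Market A, by £257.25.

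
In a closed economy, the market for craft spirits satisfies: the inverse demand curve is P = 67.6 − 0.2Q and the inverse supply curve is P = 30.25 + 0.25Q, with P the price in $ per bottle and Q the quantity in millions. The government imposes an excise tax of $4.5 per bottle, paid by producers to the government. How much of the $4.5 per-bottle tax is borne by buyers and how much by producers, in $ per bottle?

Buyers bear $2 per bottle; producers bear $2.5 per bottle.

Rewrite in direct form: Qd = 338 − 5P and Qs = 4P − 121.
Before the tax: set 338 − 5P = 4P − 121 → P* = $51, Q* = 83.
With the tax collected from producers, supply shifts: Qs = 4(P − 4.5) − 121.
Solving gives Q = 73 with buyers paying $53 and producers receiving $48.5 (the $4.5 wedge).
Burden on buyers: $2; on producers: $2.5. (They sum to $4.5.)
The less price-elastic side of the market bears the larger share of a per-unit tax.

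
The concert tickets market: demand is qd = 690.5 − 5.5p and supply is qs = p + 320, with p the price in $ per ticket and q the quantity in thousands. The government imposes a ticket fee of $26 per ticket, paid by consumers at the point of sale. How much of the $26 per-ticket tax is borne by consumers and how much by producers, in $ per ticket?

Before the tax: set 690.5 − 5.5p = p + 320 → p* = $57, q* = 377.
With the tax collected from consumers, demand (in seller-price terms) shifts: qd = 690.5 − 5.5(p + 26).
Solving gives q = 355 with consumers paying $61 and producers receiving $35 (the $26 wedge).
Burden on consumers: $4; on producers: $22. (They sum to $26.)
The less price-elastic side of the market bears the larger share of a per-unit tax.

Consumers bear $4 per ticket; producers bear $22 per ticket.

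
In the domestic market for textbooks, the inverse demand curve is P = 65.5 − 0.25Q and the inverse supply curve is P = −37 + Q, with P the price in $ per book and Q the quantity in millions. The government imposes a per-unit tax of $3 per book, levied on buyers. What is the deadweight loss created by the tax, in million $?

Inverting to Q(P) form: Qd = 262 − 4P; Qs = P + 37.
Before the tax: set 262 − 4P = P + 37 → P* = $45, Q* = 82.
With the tax collected from buyers, demand (in seller-price terms) shifts: Qd = 262 − 4(P + 3).
New equilibrium: buyers pay $45.6, suppliers receive $42.6, Q = 79.6. (Wedge: Pb − Ps = 3.)
Quantity falls by |ΔQ| = |82 − 79.6| = 2.4.
DWL = ½ · t · |ΔQ| = ½ · 3 · 2.4 = $3.6.

Deadweight loss = $3.6 million.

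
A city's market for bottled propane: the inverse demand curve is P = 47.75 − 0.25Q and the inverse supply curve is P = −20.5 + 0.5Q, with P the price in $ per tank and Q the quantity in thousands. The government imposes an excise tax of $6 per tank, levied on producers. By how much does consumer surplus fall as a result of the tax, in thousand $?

Consumer surplus falls by $174 thousand.

Rewrite in direct form: Qd = 191 − 4P and Qs = 2P + 41.
Before the tax: set 191 − 4P = 2P + 41 → P* = $25, Q* = 91.
With the tax collected from producers, supply shifts: Qs = 2(P − 6) + 41.
Solving gives Q = 83 with buyers paying $27 and producers receiving $21 (the $6 wedge).
ΔCS is the trapezoid between Q = 83 and Q = 91 of height $2: ½ · (91 + 83) · 2 = $174.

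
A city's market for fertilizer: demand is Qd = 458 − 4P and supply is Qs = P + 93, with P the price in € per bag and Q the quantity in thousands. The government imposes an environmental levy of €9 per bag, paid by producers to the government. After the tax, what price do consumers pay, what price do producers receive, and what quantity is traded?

Before the tax: set 458 − 4P = P + 93 → P* = €73, Q* = 166.
With the tax collected from producers, supply shifts: Qs = (P − 9) + 93.
New equilibrium: consumers pay €74.8, producers receive €65.8, Q = 158.8. (Wedge: Pb − Ps = 9.)
The less price-elastic side of the market bears the larger share of a per-unit tax.

Consumers pay €74.8; producers receive €65.8; quantity = 158.8.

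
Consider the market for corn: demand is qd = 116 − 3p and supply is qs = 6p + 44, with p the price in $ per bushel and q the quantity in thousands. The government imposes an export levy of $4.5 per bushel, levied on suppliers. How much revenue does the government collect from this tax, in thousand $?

Tax revenue = $373.5 thousand.

Without the tax, 116 − 3p = 6p + 44 gives 9p = 72, so p* = $8 and q* = 92.
With the tax collected from suppliers, supply shifts: qs = 6(p − 4.5) + 44.
New equilibrium: consumers pay $11, suppliers receive $6.5, q = 83. (Wedge: pb − ps = 4.5.)
Revenue = t · Q = 4.5 · 83 = $373.5.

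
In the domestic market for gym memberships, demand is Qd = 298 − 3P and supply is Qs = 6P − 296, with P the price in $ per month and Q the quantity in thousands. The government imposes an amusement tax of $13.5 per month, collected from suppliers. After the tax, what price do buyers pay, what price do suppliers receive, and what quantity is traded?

Buyers pay $75; suppliers receive $61.5; quantity = 73.

Without the tax, 298 − 3P = 6P − 296 gives 9P = 594, so P* = $66 and Q* = 100.
With the tax collected from suppliers, supply shifts: Qs = 6(P − 13.5) − 296.
New equilibrium: buyers pay $75, suppliers receive $61.5, Q = 73. (Wedge: Pb − Ps = 13.5.)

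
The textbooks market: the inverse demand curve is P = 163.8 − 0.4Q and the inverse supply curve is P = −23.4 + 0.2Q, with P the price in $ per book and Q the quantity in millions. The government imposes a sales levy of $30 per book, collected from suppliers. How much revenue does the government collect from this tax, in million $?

Inverting to Q(P) form: Qd = 409.5 − 2.5P; Qs = 5P + 117.
Before the tax: set 409.5 − 2.5P = 5P + 117 → P* = $39, Q* = 312.
With the tax collected from suppliers, supply shifts: Qs = 5(P − 30) + 117.
New equilibrium: consumers pay $59, suppliers receive $29, Q = 262. (Wedge: Pb − Ps = 30.)
Revenue = t · Q = 30 · 262 = $7860.

Tax revenue = $7860 million.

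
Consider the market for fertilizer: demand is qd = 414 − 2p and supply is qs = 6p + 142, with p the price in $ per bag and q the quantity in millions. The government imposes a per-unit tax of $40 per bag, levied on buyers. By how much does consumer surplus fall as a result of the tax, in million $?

Consumer surplus falls by $9480 million.

Without the tax, 414 − 2p = 6p + 142 gives 8p = 272, so p* = $34 and q* = 346.
With the tax collected from buyers, demand (in seller-price terms) shifts: qd = 414 − 2(p + 40).
Solving gives q = 286 with buyers paying $64 and suppliers receiving $24 (the $40 wedge).
ΔCS is the trapezoid between Q = 286 and Q = 346 of height $30: ½ · (346 + 286) · 30 = $9480.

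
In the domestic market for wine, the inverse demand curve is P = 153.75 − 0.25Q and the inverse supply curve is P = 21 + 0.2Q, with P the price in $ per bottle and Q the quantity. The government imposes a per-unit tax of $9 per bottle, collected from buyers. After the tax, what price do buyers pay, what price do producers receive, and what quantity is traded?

Buyers pay $85; producers receive $76; quantity = 275.

Inverting to Q(P) form: Qd = 615 − 4P; Qs = 5P − 105.
Without the tax, 615 − 4P = 5P − 105 gives 9P = 720, so P* = $80 and Q* = 295.
With the tax collected from buyers, demand (in seller-price terms) shifts: Qd = 615 − 4(P + 9).
New equilibrium: buyers pay $85, producers receive $76, Q = 275. (Wedge: Pb − Ps = 9.)
The less price-elastic side of the market bears the larger share of a per-unit tax.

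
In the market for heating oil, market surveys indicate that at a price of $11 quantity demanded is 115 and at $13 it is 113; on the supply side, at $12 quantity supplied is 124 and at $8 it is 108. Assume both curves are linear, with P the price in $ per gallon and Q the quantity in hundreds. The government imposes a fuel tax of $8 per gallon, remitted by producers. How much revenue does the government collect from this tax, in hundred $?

Demand slope: (113 − 115)/(13 − 11) = -1, so Qd = 126 − P.
Supply slope: (108 − 124)/(8 − 12) = 4, so Qs = 4P + 76.
Before the tax: set 126 − P = 4P + 76 → P* = $10, Q* = 116.
With the tax collected from producers, supply shifts: Qs = 4(P − 8) + 76.
Solving gives Q = 109.6 with consumers paying $16.4 and producers receiving $8.4 (the $8 wedge).
Revenue = t · Q = 8 · 109.6 = $876.8.

Tax revenue = $876.8 hundred.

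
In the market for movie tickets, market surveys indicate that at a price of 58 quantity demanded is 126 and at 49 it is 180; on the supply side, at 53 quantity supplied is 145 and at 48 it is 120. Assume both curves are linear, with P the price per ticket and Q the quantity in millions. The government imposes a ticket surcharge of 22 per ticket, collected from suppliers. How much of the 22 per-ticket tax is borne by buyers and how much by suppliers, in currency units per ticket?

Demand slope: (180 − 126)/(49 − 58) = -6, so Qd = 474 − 6P.
Supply slope: (120 − 145)/(48 − 53) = 5, so Qs = 5P − 120.
Before the tax: set 474 − 6P = 5P − 120 → P* = 54, Q* = 150.
With the tax collected from suppliers, supply shifts: Qs = 5(P − 22) − 120.
New equilibrium: buyers pay 64, suppliers receive 42, Q = 90. (Wedge: Pb − Ps = 22.)
Burden on buyers: 10; on suppliers: 12. (They sum to 22.)
The less price-elastic side of the market bears the larger share of a per-unit tax.

Buyers bear 10 per ticket; suppliers bear 12 per ticket.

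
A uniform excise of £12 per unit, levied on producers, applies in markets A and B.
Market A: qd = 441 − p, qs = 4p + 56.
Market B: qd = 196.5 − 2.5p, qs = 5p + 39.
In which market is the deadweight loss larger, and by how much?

Market A: pre-tax p* = £77, q* = 364; post-tax q = 354.4; deadweight loss = £57.6.
Market B: pre-tax p* = £21, q* = 144; post-tax q = 124; deadweight loss = £120.
Difference: £57.6 vs £120 → market B is larger by £62.4.

Market B, by £62.4.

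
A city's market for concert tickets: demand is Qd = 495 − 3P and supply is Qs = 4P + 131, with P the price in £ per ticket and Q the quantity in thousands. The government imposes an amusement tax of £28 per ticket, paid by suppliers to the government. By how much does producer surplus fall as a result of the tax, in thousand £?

Without the tax, 495 − 3P = 4P + 131 gives 7P = 364, so P* = £52 and Q* = 339.
With the tax collected from suppliers, supply shifts: Qs = 4(P − 28) + 131.
New equilibrium: consumers pay £68, suppliers receive £40, Q = 291. (Wedge: Pb − Ps = 28.)
ΔPS is the trapezoid between Q = 291 and Q = 339 of height £12: ½ · (339 + 291) · 12 = £3780.

Producer surplus falls by £3780 thousand.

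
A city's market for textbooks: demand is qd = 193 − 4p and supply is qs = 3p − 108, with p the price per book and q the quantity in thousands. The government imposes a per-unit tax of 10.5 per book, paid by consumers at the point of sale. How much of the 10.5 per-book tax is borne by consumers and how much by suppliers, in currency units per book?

Consumers bear 4.5 per book; suppliers bear 6 per book.

Before the tax: set 193 − 4p = 3p − 108 → p* = 43, q* = 21.
With the tax collected from consumers, demand (in seller-price terms) shifts: qd = 193 − 4(p + 10.5).
Solving gives q = 3 with consumers paying 47.5 and suppliers receiving 37 (the 10.5 wedge).
Burden on consumers: 4.5; on suppliers: 6. (They sum to 10.5.)
The less price-elastic side of the market bears the larger share of a per-unit tax.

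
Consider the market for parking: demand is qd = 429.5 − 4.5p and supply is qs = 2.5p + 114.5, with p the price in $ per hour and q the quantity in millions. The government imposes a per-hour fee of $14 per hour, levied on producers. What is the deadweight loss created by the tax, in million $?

Deadweight loss = $157.5 million.

Without the tax, 429.5 − 4.5p = 2.5p + 114.5 gives 7p = 315, so p* = $45 and q* = 227.
With the tax collected from producers, supply shifts: qs = 2.5(p − 14) + 114.5.
New equilibrium: consumers pay $50, producers receive $36, q = 204.5. (Wedge: pb − ps = 14.)
Quantity falls by |ΔQ| = |227 − 204.5| = 22.5.
DWL = ½ · t · |ΔQ| = ½ · 14 · 22.5 = $157.5.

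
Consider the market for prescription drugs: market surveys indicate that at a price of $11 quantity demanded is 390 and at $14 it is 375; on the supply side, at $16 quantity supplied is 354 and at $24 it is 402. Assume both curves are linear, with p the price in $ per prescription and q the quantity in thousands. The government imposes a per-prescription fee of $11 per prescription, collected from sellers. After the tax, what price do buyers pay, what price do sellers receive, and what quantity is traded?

Buyers pay $23; sellers receive $12; quantity = 330.

Demand slope: (375 − 390)/(14 − 11) = -5, so qd = 445 − 5p.
Supply slope: (402 − 354)/(24 − 16) = 6, so qs = 6p + 258.
Without the tax, 445 − 5p = 6p + 258 gives 11p = 187, so p* = $17 and q* = 360.
With the tax collected from sellers, supply shifts: qs = 6(p − 11) + 258.
New equilibrium: buyers pay $23, sellers receive $12, q = 330. (Wedge: pb − ps = 11.)
The less price-elastic side of the market bears the larger share of a per-unit tax.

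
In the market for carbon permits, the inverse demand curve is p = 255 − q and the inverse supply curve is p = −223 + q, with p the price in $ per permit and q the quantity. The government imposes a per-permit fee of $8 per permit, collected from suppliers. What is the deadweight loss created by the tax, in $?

Deadweight loss = $16.

Inverting to q(p) form: qd = 255 − p; qs = p + 223.
Before the tax: set 255 − p = p + 223 → p* = $16, q* = 239.
With the tax collected from suppliers, supply shifts: qs = (p − 8) + 223.
New equilibrium: buyers pay $20, suppliers receive $12, q = 235. (Wedge: pb − ps = 8.)
Quantity falls by |ΔQ| = |239 − 235| = 4.
DWL = ½ · t · |ΔQ| = ½ · 8 · 4 = $16.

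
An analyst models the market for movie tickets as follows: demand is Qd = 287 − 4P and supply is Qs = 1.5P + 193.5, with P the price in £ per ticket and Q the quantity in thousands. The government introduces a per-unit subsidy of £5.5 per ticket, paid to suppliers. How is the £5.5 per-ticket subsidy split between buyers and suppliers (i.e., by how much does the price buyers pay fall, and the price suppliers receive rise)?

Before the subsidy: set 287 − 4P = 1.5P + 193.5 → P* = £17, Q* = 219.
With a per-unit subsidy paid to suppliers, each receives P + 5.5 per unit sold, so supply becomes Qs = 1.5(P + 5.5) + 193.5.
Solving gives Q = 225 with buyers paying £15.5 and suppliers receiving £21 (the £5.5 wedge).
Gain to buyers: £1.5; to suppliers: £4. (They sum to £5.5.)

Buyers gain £1.5 per ticket; suppliers gain £4 per ticket.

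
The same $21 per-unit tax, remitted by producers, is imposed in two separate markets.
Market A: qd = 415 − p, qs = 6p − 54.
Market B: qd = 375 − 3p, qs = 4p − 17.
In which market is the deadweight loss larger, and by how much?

Market B, by $189.

Market A: pre-tax p* = $67, q* = 348; post-tax q = 330; deadweight loss = $189.
Market B: pre-tax p* = $56, q* = 207; post-tax q = 171; deadweight loss = $378.
Difference: $189 vs $378 → market B is larger by $189.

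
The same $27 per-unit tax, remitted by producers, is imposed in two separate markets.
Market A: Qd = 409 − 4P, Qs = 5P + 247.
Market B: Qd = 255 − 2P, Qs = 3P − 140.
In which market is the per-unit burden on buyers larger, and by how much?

Market A: pre-tax P* = $18, Q* = 337; post-tax Q = 277; per-unit burden on buyers = $15.
Market B: pre-tax P* = $79, Q* = 97; post-tax Q = 64.6; per-unit burden on buyers = $16.2.
Difference: $15 vs $16.2 → market B is larger by $1.2.

Market B, by $1.2.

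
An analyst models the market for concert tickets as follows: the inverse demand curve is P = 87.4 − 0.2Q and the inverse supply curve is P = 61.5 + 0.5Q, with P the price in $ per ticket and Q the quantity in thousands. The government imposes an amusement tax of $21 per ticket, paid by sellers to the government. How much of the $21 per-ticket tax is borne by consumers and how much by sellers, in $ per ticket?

Rewrite in direct form: Qd = 437 − 5P and Qs = 2P − 123.
Without the tax, 437 − 5P = 2P − 123 gives 7P = 560, so P* = $80 and Q* = 37.
With the tax collected from sellers, supply shifts: Qs = 2(P − 21) − 123.
New equilibrium: consumers pay $86, sellers receive $65, Q = 7. (Wedge: Pb − Ps = 21.)
Burden on consumers: $6; on sellers: $15. (They sum to $21.)
The less price-elastic side of the market bears the larger share of a per-unit tax.

Consumers bear $6 per ticket; sellers bear $15 per ticket.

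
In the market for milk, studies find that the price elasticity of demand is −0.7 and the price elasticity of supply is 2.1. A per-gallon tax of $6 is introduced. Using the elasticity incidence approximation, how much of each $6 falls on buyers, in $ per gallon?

Buyers bear ≈ $4.5 per gallon.

Incidence ratio: buyers' share ≈ εs / (εs + |εd|) = 2.1 / (2.1 + 0.7) = 0.75.
So buyers bear ≈ 0.75 × $6 = $4.5; producers bear $1.5.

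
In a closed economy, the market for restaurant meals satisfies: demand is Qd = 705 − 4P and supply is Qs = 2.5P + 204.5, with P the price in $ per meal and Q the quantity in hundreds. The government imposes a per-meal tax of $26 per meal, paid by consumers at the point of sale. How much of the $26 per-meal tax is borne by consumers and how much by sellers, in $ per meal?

Without the tax, 705 − 4P = 2.5P + 204.5 gives 6.5P = 500.5, so P* = $77 and Q* = 397.
With the tax collected from consumers, demand (in seller-price terms) shifts: Qd = 705 − 4(P + 26).
Solving gives Q = 357 with consumers paying $87 and sellers receiving $61 (the $26 wedge).
Burden on consumers: $10; on sellers: $16. (They sum to $26.)

Consumers bear $10 per meal; sellers bear $16 per meal.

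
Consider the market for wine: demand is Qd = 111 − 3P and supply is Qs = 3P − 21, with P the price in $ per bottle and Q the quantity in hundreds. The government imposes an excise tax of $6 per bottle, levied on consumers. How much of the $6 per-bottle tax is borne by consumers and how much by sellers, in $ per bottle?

Before the tax: set 111 − 3P = 3P − 21 → P* = $22, Q* = 45.
With the tax collected from consumers, demand (in seller-price terms) shifts: Qd = 111 − 3(P + 6).
New equilibrium: consumers pay $25, sellers receive $19, Q = 36. (Wedge: Pb − Ps = 6.)
Burden on consumers: $3; on sellers: $3. (They sum to $6.)

Consumers bear $3 per bottle; sellers bear $3 per bottle.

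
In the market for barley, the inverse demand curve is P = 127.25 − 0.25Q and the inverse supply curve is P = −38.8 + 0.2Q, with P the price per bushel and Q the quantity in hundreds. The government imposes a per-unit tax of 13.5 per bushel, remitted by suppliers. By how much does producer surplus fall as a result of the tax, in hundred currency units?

Inverting to Q(P) form: Qd = 509 − 4P; Qs = 5P + 194.
Before the tax: set 509 − 4P = 5P + 194 → P* = 35, Q* = 369.
With the tax collected from suppliers, supply shifts: Qs = 5(P − 13.5) + 194.
Solving gives Q = 339 with consumers paying 42.5 and suppliers receiving 29 (the 13.5 wedge).
ΔPS is the trapezoid between Q = 339 and Q = 369 of height 6: ½ · (369 + 339) · 6 = 2124.

Producer surplus falls by 2124 hundred.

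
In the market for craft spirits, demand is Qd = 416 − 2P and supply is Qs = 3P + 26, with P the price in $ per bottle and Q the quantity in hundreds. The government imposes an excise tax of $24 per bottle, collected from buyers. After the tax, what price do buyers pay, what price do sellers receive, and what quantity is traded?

Without the tax, 416 − 2P = 3P + 26 gives 5P = 390, so P* = $78 and Q* = 260.
With the tax collected from buyers, demand (in seller-price terms) shifts: Qd = 416 − 2(P + 24).
Solving gives Q = 231.2 with buyers paying $92.4 and sellers receiving $68.4 (the $24 wedge).
The less price-elastic side of the market bears the larger share of a per-unit tax.

Buyers pay $92.4; sellers receive $68.4; quantity = 231.2.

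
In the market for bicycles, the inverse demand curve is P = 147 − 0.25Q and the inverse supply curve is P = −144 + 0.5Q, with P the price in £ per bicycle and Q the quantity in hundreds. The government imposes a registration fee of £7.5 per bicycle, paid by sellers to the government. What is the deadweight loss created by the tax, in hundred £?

Rewrite in direct form: Qd = 588 − 4P and Qs = 2P + 288.
Without the tax, 588 − 4P = 2P + 288 gives 6P = 300, so P* = £50 and Q* = 388.
With the tax collected from sellers, supply shifts: Qs = 2(P − 7.5) + 288.
New equilibrium: buyers pay £52.5, sellers receive £45, Q = 378. (Wedge: Pb − Ps = 7.5.)
Quantity falls by |ΔQ| = |388 − 378| = 10.
DWL = ½ · t · |ΔQ| = ½ · 7.5 · 10 = £37.5.

Deadweight loss = £37.5 hundred.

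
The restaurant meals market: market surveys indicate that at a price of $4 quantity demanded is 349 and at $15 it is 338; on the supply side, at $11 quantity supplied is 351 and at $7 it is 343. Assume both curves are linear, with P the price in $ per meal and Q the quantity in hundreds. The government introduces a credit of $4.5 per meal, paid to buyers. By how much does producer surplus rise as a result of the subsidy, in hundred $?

Producer surplus rises by $519.75 hundred.

Demand slope: (338 − 349)/(15 − 4) = -1, so Qd = 353 − P.
Supply slope: (343 − 351)/(7 − 11) = 2, so Qs = 2P + 329.
Before the subsidy: set 353 − P = 2P + 329 → P* = $8, Q* = 345.
With a per-unit subsidy paid to buyers, each effectively pays P − 4.5, so demand becomes Qd = 353 − (P − 4.5).
New equilibrium: buyers pay $5, suppliers receive $9.5, Q = 348. (Wedge: Pb − Ps = −4.5.)
ΔPS is the trapezoid between Q = 348 and Q = 345 of height $1.5: ½ · (345 + 348) · 1.5 = $519.75.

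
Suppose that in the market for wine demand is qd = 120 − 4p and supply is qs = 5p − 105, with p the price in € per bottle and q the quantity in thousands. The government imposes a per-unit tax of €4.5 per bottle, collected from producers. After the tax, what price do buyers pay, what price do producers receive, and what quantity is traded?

Before the tax: set 120 − 4p = 5p − 105 → p* = €25, q* = 20.
With the tax collected from producers, supply shifts: qs = 5(p − 4.5) − 105.
Solving gives q = 10 with buyers paying €27.5 and producers receiving €23 (the €4.5 wedge).

Buyers pay €27.5; producers receive €23; quantity = 10.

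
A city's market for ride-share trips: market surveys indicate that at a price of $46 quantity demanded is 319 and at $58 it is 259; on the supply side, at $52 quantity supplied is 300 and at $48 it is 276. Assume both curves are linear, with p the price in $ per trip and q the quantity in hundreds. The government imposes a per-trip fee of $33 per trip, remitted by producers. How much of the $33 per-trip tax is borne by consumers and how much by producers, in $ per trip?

Consumers bear $18 per trip; producers bear $15 per trip.

Demand slope: (259 − 319)/(58 − 46) = -5, so qd = 549 − 5p.
Supply slope: (276 − 300)/(48 − 52) = 6, so qs = 6p − 12.
Without the tax, 549 − 5p = 6p − 12 gives 11p = 561, so p* = $51 and q* = 294.
With the tax collected from producers, supply shifts: qs = 6(p − 33) − 12.
Solving gives q = 204 with consumers paying $69 and producers receiving $36 (the $33 wedge).
Burden on consumers: $18; on producers: $15. (They sum to $33.)
The less price-elastic side of the market bears the larger share of a per-unit tax.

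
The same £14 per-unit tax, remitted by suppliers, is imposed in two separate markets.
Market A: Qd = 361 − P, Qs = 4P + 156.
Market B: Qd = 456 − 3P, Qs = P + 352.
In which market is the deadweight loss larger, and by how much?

Market A, by £4.9.

Market A: pre-tax P* = £41, Q* = 320; post-tax Q = 308.8; deadweight loss = £78.4.
Market B: pre-tax P* = £26, Q* = 378; post-tax Q = 367.5; deadweight loss = £73.5.
Difference: £78.4 vs £73.5 → market A is larger by £4.9.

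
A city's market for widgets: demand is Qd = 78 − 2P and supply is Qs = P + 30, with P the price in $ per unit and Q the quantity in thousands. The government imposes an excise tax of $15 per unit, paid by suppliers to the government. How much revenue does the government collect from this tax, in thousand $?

Tax revenue = $540 thousand.

Without the tax, 78 − 2P = P + 30 gives 3P = 48, so P* = $16 and Q* = 46.
With the tax collected from suppliers, supply shifts: Qs = (P − 15) + 30.
New equilibrium: consumers pay $21, suppliers receive $6, Q = 36. (Wedge: Pb − Ps = 15.)
Revenue = t · Q = 15 · 36 = $540.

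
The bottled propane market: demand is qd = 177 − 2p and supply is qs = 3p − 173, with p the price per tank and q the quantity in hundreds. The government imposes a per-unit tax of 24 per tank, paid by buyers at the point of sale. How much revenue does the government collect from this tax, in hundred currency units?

Before the tax: set 177 − 2p = 3p − 173 → p* = 70, q* = 37.
With the tax collected from buyers, demand (in seller-price terms) shifts: qd = 177 − 2(p + 24).
New equilibrium: buyers pay 84.4, producers receive 60.4, q = 8.2. (Wedge: pb − ps = 24.)
Revenue = t · Q = 24 · 8.2 = 196.8.

Tax revenue = 196.8 hundred.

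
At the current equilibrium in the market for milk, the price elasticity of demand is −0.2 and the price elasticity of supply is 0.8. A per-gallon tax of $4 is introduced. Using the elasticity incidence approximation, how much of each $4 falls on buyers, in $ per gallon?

Buyers bear ≈ $3.2 per gallon.

Incidence ratio: buyers' share ≈ εs / (εs + |εd|) = 0.8 / (0.8 + 0.2) = 0.8.
So buyers bear ≈ 0.8 × $4 = $3.2; suppliers bear $0.8.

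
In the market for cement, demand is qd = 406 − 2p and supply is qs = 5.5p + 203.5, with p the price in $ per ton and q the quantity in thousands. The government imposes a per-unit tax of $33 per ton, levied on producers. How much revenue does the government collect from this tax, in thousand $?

Without the tax, 406 − 2p = 5.5p + 203.5 gives 7.5p = 202.5, so p* = $27 and q* = 352.
With the tax collected from producers, supply shifts: qs = 5.5(p − 33) + 203.5.
New equilibrium: consumers pay $51.2, producers receive $18.2, q = 303.6. (Wedge: pb − ps = 33.)
Revenue = t · Q = 33 · 303.6 = $10018.8.

Tax revenue = $10018.8 thousand.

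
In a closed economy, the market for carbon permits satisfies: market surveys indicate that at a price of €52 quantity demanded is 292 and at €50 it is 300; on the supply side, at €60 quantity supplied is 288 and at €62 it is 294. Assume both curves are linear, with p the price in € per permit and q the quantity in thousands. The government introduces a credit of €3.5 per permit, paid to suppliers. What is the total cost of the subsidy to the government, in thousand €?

Government outlay = €987 thousand.

Demand slope: (300 − 292)/(50 − 52) = -4, so qd = 500 − 4p.
Supply slope: (294 − 288)/(62 − 60) = 3, so qs = 3p + 108.
Before the subsidy: set 500 − 4p = 3p + 108 → p* = €56, q* = 276.
With a per-unit subsidy paid to suppliers, each receives p + 3.5 per unit sold, so supply becomes qs = 3(p + 3.5) + 108.
Solving gives q = 282 with buyers paying €54.5 and suppliers receiving €58 (the €3.5 wedge).
Outlay = t · Q = 3.5 · 282 = €987.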